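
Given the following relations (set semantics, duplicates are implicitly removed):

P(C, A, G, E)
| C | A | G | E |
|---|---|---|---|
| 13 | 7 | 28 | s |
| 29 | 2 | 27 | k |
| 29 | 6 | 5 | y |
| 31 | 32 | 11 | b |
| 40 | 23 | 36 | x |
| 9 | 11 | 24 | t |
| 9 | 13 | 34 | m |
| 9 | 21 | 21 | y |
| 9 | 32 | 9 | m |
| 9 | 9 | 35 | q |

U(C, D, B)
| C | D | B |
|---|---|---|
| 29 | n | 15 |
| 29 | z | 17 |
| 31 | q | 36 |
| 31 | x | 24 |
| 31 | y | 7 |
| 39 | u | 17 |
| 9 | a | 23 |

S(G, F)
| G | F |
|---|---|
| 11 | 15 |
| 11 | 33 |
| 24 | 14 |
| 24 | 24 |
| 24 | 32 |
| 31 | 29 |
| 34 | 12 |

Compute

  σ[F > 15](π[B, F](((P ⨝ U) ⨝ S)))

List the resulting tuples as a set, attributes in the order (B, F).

Joining P and U on C yields {(29, 2, 27, k, n, 15), (29, 2, 27, k, z, 17), (29, 6, 5, y, n, 15), (29, 6, 5, y, z, 17), (31, 32, 11, b, q, 36), (31, 32, 11, b, x, 24), (31, 32, 11, b, y, 7), (9, 11, 24, t, a, 23), (9, 13, 34, m, a, 23), (9, 21, 21, y, a, 23), (9, 32, 9, m, a, 23), (9, 9, 35, q, a, 23)}.
Joining (P ⨝ U) and S on G yields {(31, 32, 11, b, q, 36, 15), (31, 32, 11, b, q, 36, 33), (31, 32, 11, b, x, 24, 15), (31, 32, 11, b, x, 24, 33), (31, 32, 11, b, y, 7, 15), (31, 32, 11, b, y, 7, 33), (9, 11, 24, t, a, 23, 14), (9, 11, 24, t, a, 23, 24), (9, 11, 24, t, a, 23, 32), (9, 13, 34, m, a, 23, 12)}.
Keep only column(s) B, F: {(23, 12), (23, 14), (23, 24), (23, 32), (24, 15), (24, 33), (36, 15), (36, 33), (7, 15), (7, 33)}
σ[F > 15]: keep tuples satisfying F > 15 → {(23, 24), (23, 32), (24, 33), (36, 33), (7, 33)}

{(23, 24), (23, 32), (24, 33), (36, 33), (7, 33)}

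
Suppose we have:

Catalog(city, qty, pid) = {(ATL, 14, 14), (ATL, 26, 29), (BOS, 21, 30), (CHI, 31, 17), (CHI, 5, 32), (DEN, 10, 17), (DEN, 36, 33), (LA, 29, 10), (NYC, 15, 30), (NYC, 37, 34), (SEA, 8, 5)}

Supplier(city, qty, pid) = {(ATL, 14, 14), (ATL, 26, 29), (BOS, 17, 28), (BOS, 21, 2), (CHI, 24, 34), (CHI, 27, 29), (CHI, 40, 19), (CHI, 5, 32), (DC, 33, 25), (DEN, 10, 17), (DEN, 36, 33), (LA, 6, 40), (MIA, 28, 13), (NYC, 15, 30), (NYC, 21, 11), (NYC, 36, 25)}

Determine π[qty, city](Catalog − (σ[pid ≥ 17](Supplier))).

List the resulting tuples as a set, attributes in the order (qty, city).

Apply σ_{pid ≥ 17}; surviving tuples: {(ATL, 26, 29), (BOS, 17, 28), (CHI, 24, 34), (CHI, 27, 29), (CHI, 40, 19), (CHI, 5, 32), (DC, 33, 25), (DEN, 10, 17), (DEN, 36, 33), (LA, 6, 40), (NYC, 15, 30), (NYC, 36, 25)}
Taking the difference: {(ATL, 14, 14), (BOS, 21, 30), (CHI, 31, 17), (LA, 29, 10), (NYC, 37, 34), (SEA, 8, 5)}
Keep only column(s) qty, city: {(14, ATL), (21, BOS), (29, LA), (31, CHI), (37, NYC), (8, SEA)}

{(14, ATL), (21, BOS), (29, LA), (31, CHI), (37, NYC), (8, SEA)}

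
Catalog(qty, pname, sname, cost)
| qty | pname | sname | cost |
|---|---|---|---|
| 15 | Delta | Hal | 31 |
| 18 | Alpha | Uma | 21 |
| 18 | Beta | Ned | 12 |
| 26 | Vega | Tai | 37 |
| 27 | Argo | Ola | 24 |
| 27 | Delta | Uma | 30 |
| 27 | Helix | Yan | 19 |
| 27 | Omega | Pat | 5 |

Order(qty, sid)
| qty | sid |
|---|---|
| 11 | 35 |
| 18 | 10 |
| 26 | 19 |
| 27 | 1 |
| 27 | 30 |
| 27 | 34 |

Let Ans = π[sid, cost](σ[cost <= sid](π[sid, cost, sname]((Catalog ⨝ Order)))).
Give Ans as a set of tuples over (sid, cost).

Catalog ⋈ Order (natural join on qty): {(18, Alpha, Uma, 21, 10), (18, Beta, Ned, 12, 10), (26, Vega, Tai, 37, 19), (27, Argo, Ola, 24, 1), (27, Argo, Ola, 24, 30), (27, Argo, Ola, 24, 34), (27, Delta, Uma, 30, 1), (27, Delta, Uma, 30, 30), (27, Delta, Uma, 30, 34), (27, Helix, Yan, 19, 1), (27, Helix, Yan, 19, 30), (27, Helix, Yan, 19, 34), (27, Omega, Pat, 5, 1), (27, Omega, Pat, 5, 30), (27, Omega, Pat, 5, 34)}
Keep only column(s) sid, cost, sname: {(1, 19, Yan), (1, 24, Ola), (1, 30, Uma), (1, 5, Pat), (10, 12, Ned), (10, 21, Uma), (19, 37, Tai), (30, 19, Yan), (30, 24, Ola), (30, 30, Uma), (30, 5, Pat), (34, 19, Yan), (34, 24, Ola), (34, 30, Uma), (34, 5, Pat)}
Selection cost <= sid: {(30, 19, Yan), (30, 24, Ola), (30, 30, Uma), (30, 5, Pat), (34, 19, Yan), (34, 24, Ola), (34, 30, Uma), (34, 5, Pat)}
Keep only column(s) sid, cost: {(30, 19), (30, 24), (30, 30), (30, 5), (34, 19), (34, 24), (34, 30), (34, 5)}

{(30, 19), (30, 24), (30, 30), (30, 5), (34, 19), (34, 24), (34, 30), (34, 5)}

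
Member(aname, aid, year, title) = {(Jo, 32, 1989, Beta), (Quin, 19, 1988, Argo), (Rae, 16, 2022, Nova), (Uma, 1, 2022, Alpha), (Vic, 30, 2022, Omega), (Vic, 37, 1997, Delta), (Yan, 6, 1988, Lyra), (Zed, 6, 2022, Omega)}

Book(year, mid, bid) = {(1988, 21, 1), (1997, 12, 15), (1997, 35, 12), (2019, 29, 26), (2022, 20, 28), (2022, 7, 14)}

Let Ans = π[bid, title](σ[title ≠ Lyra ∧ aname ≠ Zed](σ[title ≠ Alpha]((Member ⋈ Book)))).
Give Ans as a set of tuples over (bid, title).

Member ⋈ Book (natural join on year): {(Quin, 19, 1988, Argo, 21, 1), (Rae, 16, 2022, Nova, 20, 28), (Rae, 16, 2022, Nova, 7, 14), (Uma, 1, 2022, Alpha, 20, 28), (Uma, 1, 2022, Alpha, 7, 14), (Vic, 30, 2022, Omega, 20, 28), (Vic, 30, 2022, Omega, 7, 14), (Vic, 37, 1997, Delta, 12, 15), (Vic, 37, 1997, Delta, 35, 12), (Yan, 6, 1988, Lyra, 21, 1), (Zed, 6, 2022, Omega, 20, 28), (Zed, 6, 2022, Omega, 7, 14)}
σ[title ≠ Alpha]: keep tuples satisfying title ≠ Alpha → {(Quin, 19, 1988, Argo, 21, 1), (Rae, 16, 2022, Nova, 20, 28), (Rae, 16, 2022, Nova, 7, 14), (Vic, 30, 2022, Omega, 20, 28), (Vic, 30, 2022, Omega, 7, 14), (Vic, 37, 1997, Delta, 12, 15), (Vic, 37, 1997, Delta, 35, 12), (Yan, 6, 1988, Lyra, 21, 1), (Zed, 6, 2022, Omega, 20, 28), (Zed, 6, 2022, Omega, 7, 14)}
σ[title ≠ Lyra ∧ aname ≠ Zed]: keep tuples satisfying title ≠ Lyra ∧ aname ≠ Zed → {(Quin, 19, 1988, Argo, 21, 1), (Rae, 16, 2022, Nova, 20, 28), (Rae, 16, 2022, Nova, 7, 14), (Vic, 30, 2022, Omega, 20, 28), (Vic, 30, 2022, Omega, 7, 14), (Vic, 37, 1997, Delta, 12, 15), (Vic, 37, 1997, Delta, 35, 12)}
Keep only column(s) bid, title: {(1, Argo), (12, Delta), (14, Nova), (14, Omega), (15, Delta), (28, Nova), (28, Omega)}

{(1, Argo), (12, Delta), (14, Nova), (14, Omega), (15, Delta), (28, Nova), (28, Omega)}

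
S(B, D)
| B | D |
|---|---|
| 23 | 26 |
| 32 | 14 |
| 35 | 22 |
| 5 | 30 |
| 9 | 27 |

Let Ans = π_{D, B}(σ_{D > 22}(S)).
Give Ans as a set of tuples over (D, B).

Selection D > 22: {(23, 26), (5, 30), (9, 27)}
π[D, B]: project onto (D, B) → {(26, 23), (27, 9), (30, 5)}

{(26, 23), (27, 9), (30, 5)}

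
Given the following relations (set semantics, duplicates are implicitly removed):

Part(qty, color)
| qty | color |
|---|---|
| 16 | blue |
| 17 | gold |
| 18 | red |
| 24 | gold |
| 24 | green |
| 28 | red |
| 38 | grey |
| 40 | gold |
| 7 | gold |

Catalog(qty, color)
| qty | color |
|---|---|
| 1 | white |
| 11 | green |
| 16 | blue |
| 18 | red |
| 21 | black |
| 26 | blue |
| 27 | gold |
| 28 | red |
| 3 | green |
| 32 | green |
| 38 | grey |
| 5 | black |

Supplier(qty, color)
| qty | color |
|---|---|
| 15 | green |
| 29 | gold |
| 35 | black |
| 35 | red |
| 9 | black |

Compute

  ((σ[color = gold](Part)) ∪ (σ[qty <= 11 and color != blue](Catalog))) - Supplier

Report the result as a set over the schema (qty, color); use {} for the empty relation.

{(1, white), (11, green), (17, gold), (24, gold), (3, green), (40, gold), (5, black), (7, gold)}

Filtering on color = gold leaves {(17, gold), (24, gold), (40, gold), (7, gold)}.
Filtering on qty <= 11 and color != blue leaves {(1, white), (11, green), (3, green), (5, black)}.
Set union of the two operands is {(1, white), (11, green), (17, gold), (24, gold), (3, green), (40, gold), (5, black), (7, gold)}.
Set difference of the two operands is {(1, white), (11, green), (17, gold), (24, gold), (3, green), (40, gold), (5, black), (7, gold)}.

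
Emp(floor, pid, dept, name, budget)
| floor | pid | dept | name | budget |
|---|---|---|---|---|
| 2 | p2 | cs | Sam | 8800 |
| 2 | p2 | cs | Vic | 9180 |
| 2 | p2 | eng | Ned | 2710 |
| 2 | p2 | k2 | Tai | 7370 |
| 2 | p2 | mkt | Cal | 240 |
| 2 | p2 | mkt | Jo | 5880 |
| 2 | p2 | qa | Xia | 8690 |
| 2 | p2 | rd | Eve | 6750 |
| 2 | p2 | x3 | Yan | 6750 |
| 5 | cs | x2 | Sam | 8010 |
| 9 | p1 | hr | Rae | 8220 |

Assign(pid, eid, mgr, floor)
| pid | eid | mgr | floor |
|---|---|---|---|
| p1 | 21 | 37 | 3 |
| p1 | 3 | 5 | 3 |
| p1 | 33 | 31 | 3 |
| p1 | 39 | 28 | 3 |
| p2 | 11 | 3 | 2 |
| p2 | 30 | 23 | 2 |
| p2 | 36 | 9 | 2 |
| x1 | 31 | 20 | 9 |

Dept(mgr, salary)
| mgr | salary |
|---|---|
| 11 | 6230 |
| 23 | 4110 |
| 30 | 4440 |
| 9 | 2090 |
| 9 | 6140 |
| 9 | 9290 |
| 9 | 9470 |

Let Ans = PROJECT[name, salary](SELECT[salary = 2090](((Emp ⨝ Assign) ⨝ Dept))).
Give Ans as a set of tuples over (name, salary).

Natural join on floor, pid: {(2, p2, cs, Sam, 8800, 11, 3), (2, p2, cs, Sam, 8800, 30, 23), (2, p2, cs, Sam, 8800, 36, 9), (2, p2, cs, Vic, 9180, 11, 3), (2, p2, cs, Vic, 9180, 30, 23), (2, p2, cs, Vic, 9180, 36, 9), (2, p2, eng, Ned, 2710, 11, 3), (2, p2, eng, Ned, 2710, 30, 23), (2, p2, eng, Ned, 2710, 36, 9), (2, p2, k2, Tai, 7370, 11, 3), (2, p2, k2, Tai, 7370, 30, 23), (2, p2, k2, Tai, 7370, 36, 9), (2, p2, mkt, Cal, 240, 11, 3), (2, p2, mkt, Cal, 240, 30, 23), (2, p2, mkt, Cal, 240, 36, 9), (2, p2, mkt, Jo, 5880, 11, 3), (2, p2, mkt, Jo, 5880, 30, 23), (2, p2, mkt, Jo, 5880, 36, 9), (2, p2, qa, Xia, 8690, 11, 3), (2, p2, qa, Xia, 8690, 30, 23), (2, p2, qa, Xia, 8690, 36, 9), (2, p2, rd, Eve, 6750, 11, 3), (2, p2, rd, Eve, 6750, 30, 23), (2, p2, rd, Eve, 6750, 36, 9), (2, p2, x3, Yan, 6750, 11, 3), (2, p2, x3, Yan, 6750, 30, 23), (2, p2, x3, Yan, 6750, 36, 9)}
Natural join on mgr: {(2, p2, cs, Sam, 8800, 30, 23, 4110), (2, p2, cs, Sam, 8800, 36, 9, 2090), (2, p2, cs, Sam, 8800, 36, 9, 6140), (2, p2, cs, Sam, 8800, 36, 9, 9290), (2, p2, cs, Sam, 8800, 36, 9, 9470), (2, p2, cs, Vic, 9180, 30, 23, 4110), (2, p2, cs, Vic, 9180, 36, 9, 2090), (2, p2, cs, Vic, 9180, 36, 9, 6140), (2, p2, cs, Vic, 9180, 36, 9, 9290), (2, p2, cs, Vic, 9180, 36, 9, 9470), (2, p2, eng, Ned, 2710, 30, 23, 4110), (2, p2, eng, Ned, 2710, 36, 9, 2090), (2, p2, eng, Ned, 2710, 36, 9, 6140), (2, p2, eng, Ned, 2710, 36, 9, 9290), (2, p2, eng, Ned, 2710, 36, 9, 9470), (2, p2, k2, Tai, 7370, 30, 23, 4110), (2, p2, k2, Tai, 7370, 36, 9, 2090), (2, p2, k2, Tai, 7370, 36, 9, 6140), (2, p2, k2, Tai, 7370, 36, 9, 9290), (2, p2, k2, Tai, 7370, 36, 9, 9470), (2, p2, mkt, Cal, 240, 30, 23, 4110), (2, p2, mkt, Cal, 240, 36, 9, 2090), (2, p2, mkt, Cal, 240, 36, 9, 6140), (2, p2, mkt, Cal, 240, 36, 9, 9290), (2, p2, mkt, Cal, 240, 36, 9, 9470), (2, p2, mkt, Jo, 5880, 30, 23, 4110), (2, p2, mkt, Jo, 5880, 36, 9, 2090), (2, p2, mkt, Jo, 5880, 36, 9, 6140), (2, p2, mkt, Jo, 5880, 36, 9, 9290), (2, p2, mkt, Jo, 5880, 36, 9, 9470), (2, p2, qa, Xia, 8690, 30, 23, 4110), (2, p2, qa, Xia, 8690, 36, 9, 2090), (2, p2, qa, Xia, 8690, 36, 9, 6140), (2, p2, qa, Xia, 8690, 36, 9, 9290), (2, p2, qa, Xia, 8690, 36, 9, 9470), (2, p2, rd, Eve, 6750, 30, 23, 4110), (2, p2, rd, Eve, 6750, 36, 9, 2090), (2, p2, rd, Eve, 6750, 36, 9, 6140), (2, p2, rd, Eve, 6750, 36, 9, 9290), (2, p2, rd, Eve, 6750, 36, 9, 9470), (2, p2, x3, Yan, 6750, 30, 23, 4110), (2, p2, x3, Yan, 6750, 36, 9, 2090), (2, p2, x3, Yan, 6750, 36, 9, 6140), (2, p2, x3, Yan, 6750, 36, 9, 9290), (2, p2, x3, Yan, 6750, 36, 9, 9470)}
Apply σ_{salary = 2090}; surviving tuples: {(2, p2, cs, Sam, 8800, 36, 9, 2090), (2, p2, cs, Vic, 9180, 36, 9, 2090), (2, p2, eng, Ned, 2710, 36, 9, 2090), (2, p2, k2, Tai, 7370, 36, 9, 2090), (2, p2, mkt, Cal, 240, 36, 9, 2090), (2, p2, mkt, Jo, 5880, 36, 9, 2090), (2, p2, qa, Xia, 8690, 36, 9, 2090), (2, p2, rd, Eve, 6750, 36, 9, 2090), (2, p2, x3, Yan, 6750, 36, 9, 2090)}
Projecting to name, salary: {(Cal, 2090), (Eve, 2090), (Jo, 2090), (Ned, 2090), (Sam, 2090), (Tai, 2090), (Vic, 2090), (Xia, 2090), (Yan, 2090)}

{(Cal, 2090), (Eve, 2090), (Jo, 2090), (Ned, 2090), (Sam, 2090), (Tai, 2090), (Vic, 2090), (Xia, 2090), (Yan, 2090)}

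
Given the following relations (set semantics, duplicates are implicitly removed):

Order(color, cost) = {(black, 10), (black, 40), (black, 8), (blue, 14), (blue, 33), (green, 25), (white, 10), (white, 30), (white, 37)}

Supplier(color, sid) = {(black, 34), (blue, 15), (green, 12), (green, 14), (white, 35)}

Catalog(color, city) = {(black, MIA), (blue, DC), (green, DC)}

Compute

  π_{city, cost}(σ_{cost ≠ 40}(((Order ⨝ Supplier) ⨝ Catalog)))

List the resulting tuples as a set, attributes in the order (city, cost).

Natural join on color: {(black, 10, 34), (black, 40, 34), (black, 8, 34), (blue, 14, 15), (blue, 33, 15), (green, 25, 12), (green, 25, 14), (white, 10, 35), (white, 30, 35), (white, 37, 35)}
Natural join on color: {(black, 10, 34, MIA), (black, 40, 34, MIA), (black, 8, 34, MIA), (blue, 14, 15, DC), (blue, 33, 15, DC), (green, 25, 12, DC), (green, 25, 14, DC)}
Apply σ_{cost ≠ 40}; surviving tuples: {(black, 10, 34, MIA), (black, 8, 34, MIA), (blue, 14, 15, DC), (blue, 33, 15, DC), (green, 25, 12, DC), (green, 25, 14, DC)}
Keep only column(s) city, cost (1 duplicate(s) eliminated): {(DC, 14), (DC, 25), (DC, 33), (MIA, 10), (MIA, 8)}

{(DC, 14), (DC, 25), (DC, 33), (MIA, 10), (MIA, 8)}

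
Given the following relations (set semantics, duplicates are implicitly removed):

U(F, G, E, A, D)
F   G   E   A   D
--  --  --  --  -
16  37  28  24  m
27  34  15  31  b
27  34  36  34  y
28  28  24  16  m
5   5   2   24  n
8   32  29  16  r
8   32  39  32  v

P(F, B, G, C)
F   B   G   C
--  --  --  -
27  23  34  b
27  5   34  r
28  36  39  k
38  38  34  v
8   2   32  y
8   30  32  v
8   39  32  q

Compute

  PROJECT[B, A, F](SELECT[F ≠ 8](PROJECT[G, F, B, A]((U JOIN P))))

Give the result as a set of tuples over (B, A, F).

{(23, 31, 27), (23, 34, 27), (5, 31, 27), (5, 34, 27)}

Natural join on F, G: {(27, 34, 15, 31, b, 23, b), (27, 34, 15, 31, b, 5, r), (27, 34, 36, 34, y, 23, b), (27, 34, 36, 34, y, 5, r), (8, 32, 29, 16, r, 2, y), (8, 32, 29, 16, r, 30, v), (8, 32, 29, 16, r, 39, q), (8, 32, 39, 32, v, 2, y), (8, 32, 39, 32, v, 30, v), (8, 32, 39, 32, v, 39, q)}
Projecting to G, F, B, A: {(32, 8, 2, 16), (32, 8, 2, 32), (32, 8, 30, 16), (32, 8, 30, 32), (32, 8, 39, 16), (32, 8, 39, 32), (34, 27, 23, 31), (34, 27, 23, 34), (34, 27, 5, 31), (34, 27, 5, 34)}
Selection F ≠ 8: {(34, 27, 23, 31), (34, 27, 23, 34), (34, 27, 5, 31), (34, 27, 5, 34)}
Projecting to B, A, F: {(23, 31, 27), (23, 34, 27), (5, 31, 27), (5, 34, 27)}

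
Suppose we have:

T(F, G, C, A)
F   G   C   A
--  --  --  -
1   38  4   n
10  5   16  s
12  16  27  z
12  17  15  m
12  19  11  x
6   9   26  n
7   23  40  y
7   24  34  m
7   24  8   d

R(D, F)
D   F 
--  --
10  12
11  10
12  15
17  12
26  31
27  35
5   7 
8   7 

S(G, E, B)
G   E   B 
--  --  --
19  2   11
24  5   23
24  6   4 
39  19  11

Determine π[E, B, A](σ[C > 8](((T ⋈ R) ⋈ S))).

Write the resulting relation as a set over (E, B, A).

Joining T and R on F yields {(10, 5, 16, s, 11), (12, 16, 27, z, 10), (12, 16, 27, z, 17), (12, 17, 15, m, 10), (12, 17, 15, m, 17), (12, 19, 11, x, 10), (12, 19, 11, x, 17), (7, 23, 40, y, 5), (7, 23, 40, y, 8), (7, 24, 34, m, 5), (7, 24, 34, m, 8), (7, 24, 8, d, 5), (7, 24, 8, d, 8)}.
Joining (T ⋈ R) and S on G yields {(12, 19, 11, x, 10, 2, 11), (12, 19, 11, x, 17, 2, 11), (7, 24, 34, m, 5, 5, 23), (7, 24, 34, m, 5, 6, 4), (7, 24, 34, m, 8, 5, 23), (7, 24, 34, m, 8, 6, 4), (7, 24, 8, d, 5, 5, 23), (7, 24, 8, d, 5, 6, 4), (7, 24, 8, d, 8, 5, 23), (7, 24, 8, d, 8, 6, 4)}.
Filtering on C > 8 leaves {(12, 19, 11, x, 10, 2, 11), (12, 19, 11, x, 17, 2, 11), (7, 24, 34, m, 5, 5, 23), (7, 24, 34, m, 5, 6, 4), (7, 24, 34, m, 8, 5, 23), (7, 24, 34, m, 8, 6, 4)}.
π_{E, B, A} gives {(2, 11, x), (5, 23, m), (6, 4, m)} (3 duplicate(s) eliminated).

{(2, 11, x), (5, 23, m), (6, 4, m)}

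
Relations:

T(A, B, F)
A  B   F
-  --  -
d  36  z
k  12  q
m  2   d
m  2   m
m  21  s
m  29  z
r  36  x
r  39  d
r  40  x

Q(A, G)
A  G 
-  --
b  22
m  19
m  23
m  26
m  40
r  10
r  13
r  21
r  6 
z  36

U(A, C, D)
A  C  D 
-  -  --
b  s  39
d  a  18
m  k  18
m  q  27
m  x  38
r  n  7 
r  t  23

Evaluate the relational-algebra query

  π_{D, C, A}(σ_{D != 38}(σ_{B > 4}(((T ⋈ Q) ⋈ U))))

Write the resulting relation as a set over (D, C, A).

T ⋈ Q (natural join on A): {(m, 2, d, 19), (m, 2, d, 23), (m, 2, d, 26), (m, 2, d, 40), (m, 2, m, 19), (m, 2, m, 23), (m, 2, m, 26), (m, 2, m, 40), (m, 21, s, 19), (m, 21, s, 23), (m, 21, s, 26), (m, 21, s, 40), (m, 29, z, 19), (m, 29, z, 23), (m, 29, z, 26), (m, 29, z, 40), (r, 36, x, 10), (r, 36, x, 13), (r, 36, x, 21), (r, 36, x, 6), (r, 39, d, 10), (r, 39, d, 13), (r, 39, d, 21), (r, 39, d, 6), (r, 40, x, 10), (r, 40, x, 13), (r, 40, x, 21), (r, 40, x, 6)}
(T ⋈ Q) ⋈ U (natural join on A): {(m, 2, d, 19, k, 18), (m, 2, d, 19, q, 27), (m, 2, d, 19, x, 38), (m, 2, d, 23, k, 18), (m, 2, d, 23, q, 27), (m, 2, d, 23, x, 38), (m, 2, d, 26, k, 18), (m, 2, d, 26, q, 27), (m, 2, d, 26, x, 38), (m, 2, d, 40, k, 18), (m, 2, d, 40, q, 27), (m, 2, d, 40, x, 38), (m, 2, m, 19, k, 18), (m, 2, m, 19, q, 27), (m, 2, m, 19, x, 38), (m, 2, m, 23, k, 18), (m, 2, m, 23, q, 27), (m, 2, m, 23, x, 38), (m, 2, m, 26, k, 18), (m, 2, m, 26, q, 27), (m, 2, m, 26, x, 38), (m, 2, m, 40, k, 18), (m, 2, m, 40, q, 27), (m, 2, m, 40, x, 38), (m, 21, s, 19, k, 18), (m, 21, s, 19, q, 27), (m, 21, s, 19, x, 38), (m, 21, s, 23, k, 18), (m, 21, s, 23, q, 27), (m, 21, s, 23, x, 38), (m, 21, s, 26, k, 18), (m, 21, s, 26, q, 27), (m, 21, s, 26, x, 38), (m, 21, s, 40, k, 18), (m, 21, s, 40, q, 27), (m, 21, s, 40, x, 38), (m, 29, z, 19, k, 18), (m, 29, z, 19, q, 27), (m, 29, z, 19, x, 38), (m, 29, z, 23, k, 18), (m, 29, z, 23, q, 27), (m, 29, z, 23, x, 38), (m, 29, z, 26, k, 18), (m, 29, z, 26, q, 27), (m, 29, z, 26, x, 38), (m, 29, z, 40, k, 18), (m, 29, z, 40, q, 27), (m, 29, z, 40, x, 38), (r, 36, x, 10, n, 7), (r, 36, x, 10, t, 23), (r, 36, x, 13, n, 7), (r, 36, x, 13, t, 23), (r, 36, x, 21, n, 7), (r, 36, x, 21, t, 23), (r, 36, x, 6, n, 7), (r, 36, x, 6, t, 23), (r, 39, d, 10, n, 7), (r, 39, d, 10, t, 23), (r, 39, d, 13, n, 7), (r, 39, d, 13, t, 23), (r, 39, d, 21, n, 7), (r, 39, d, 21, t, 23), (r, 39, d, 6, n, 7), (r, 39, d, 6, t, 23), (r, 40, x, 10, n, 7), (r, 40, x, 10, t, 23), (r, 40, x, 13, n, 7), (r, 40, x, 13, t, 23), (r, 40, x, 21, n, 7), (r, 40, x, 21, t, 23), (r, 40, x, 6, n, 7), (r, 40, x, 6, t, 23)}
Filtering on B > 4 leaves {(m, 21, s, 19, k, 18), (m, 21, s, 19, q, 27), (m, 21, s, 19, x, 38), (m, 21, s, 23, k, 18), (m, 21, s, 23, q, 27), (m, 21, s, 23, x, 38), (m, 21, s, 26, k, 18), (m, 21, s, 26, q, 27), (m, 21, s, 26, x, 38), (m, 21, s, 40, k, 18), (m, 21, s, 40, q, 27), (m, 21, s, 40, x, 38), (m, 29, z, 19, k, 18), (m, 29, z, 19, q, 27), (m, 29, z, 19, x, 38), (m, 29, z, 23, k, 18), (m, 29, z, 23, q, 27), (m, 29, z, 23, x, 38), (m, 29, z, 26, k, 18), (m, 29, z, 26, q, 27), (m, 29, z, 26, x, 38), (m, 29, z, 40, k, 18), (m, 29, z, 40, q, 27), (m, 29, z, 40, x, 38), (r, 36, x, 10, n, 7), (r, 36, x, 10, t, 23), (r, 36, x, 13, n, 7), (r, 36, x, 13, t, 23), (r, 36, x, 21, n, 7), (r, 36, x, 21, t, 23), (r, 36, x, 6, n, 7), (r, 36, x, 6, t, 23), (r, 39, d, 10, n, 7), (r, 39, d, 10, t, 23), (r, 39, d, 13, n, 7), (r, 39, d, 13, t, 23), (r, 39, d, 21, n, 7), (r, 39, d, 21, t, 23), (r, 39, d, 6, n, 7), (r, 39, d, 6, t, 23), (r, 40, x, 10, n, 7), (r, 40, x, 10, t, 23), (r, 40, x, 13, n, 7), (r, 40, x, 13, t, 23), (r, 40, x, 21, n, 7), (r, 40, x, 21, t, 23), (r, 40, x, 6, n, 7), (r, 40, x, 6, t, 23)}.
Filtering on D != 38 leaves {(m, 21, s, 19, k, 18), (m, 21, s, 19, q, 27), (m, 21, s, 23, k, 18), (m, 21, s, 23, q, 27), (m, 21, s, 26, k, 18), (m, 21, s, 26, q, 27), (m, 21, s, 40, k, 18), (m, 21, s, 40, q, 27), (m, 29, z, 19, k, 18), (m, 29, z, 19, q, 27), (m, 29, z, 23, k, 18), (m, 29, z, 23, q, 27), (m, 29, z, 26, k, 18), (m, 29, z, 26, q, 27), (m, 29, z, 40, k, 18), (m, 29, z, 40, q, 27), (r, 36, x, 10, n, 7), (r, 36, x, 10, t, 23), (r, 36, x, 13, n, 7), (r, 36, x, 13, t, 23), (r, 36, x, 21, n, 7), (r, 36, x, 21, t, 23), (r, 36, x, 6, n, 7), (r, 36, x, 6, t, 23), (r, 39, d, 10, n, 7), (r, 39, d, 10, t, 23), (r, 39, d, 13, n, 7), (r, 39, d, 13, t, 23), (r, 39, d, 21, n, 7), (r, 39, d, 21, t, 23), (r, 39, d, 6, n, 7), (r, 39, d, 6, t, 23), (r, 40, x, 10, n, 7), (r, 40, x, 10, t, 23), (r, 40, x, 13, n, 7), (r, 40, x, 13, t, 23), (r, 40, x, 21, n, 7), (r, 40, x, 21, t, 23), (r, 40, x, 6, n, 7), (r, 40, x, 6, t, 23)}.
Projecting to D, C, A (36 duplicate(s) eliminated): {(18, k, m), (23, t, r), (27, q, m), (7, n, r)}

{(18, k, m), (23, t, r), (27, q, m), (7, n, r)}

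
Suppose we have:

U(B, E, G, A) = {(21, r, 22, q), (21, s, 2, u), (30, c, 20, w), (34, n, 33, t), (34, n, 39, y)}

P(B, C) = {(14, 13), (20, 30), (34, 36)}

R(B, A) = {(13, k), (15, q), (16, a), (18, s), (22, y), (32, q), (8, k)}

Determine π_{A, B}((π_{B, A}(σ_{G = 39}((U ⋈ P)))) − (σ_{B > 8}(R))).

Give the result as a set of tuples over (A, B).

{(y, 34)}

U ⋈ P (natural join on B): {(34, n, 33, t, 36), (34, n, 39, y, 36)}
σ[G = 39]: keep tuples satisfying G = 39 → {(34, n, 39, y, 36)}
π[B, A]: project onto (B, A) → {(34, y)}
σ[B > 8]: keep tuples satisfying B > 8 → {(13, k), (15, q), (16, a), (18, s), (22, y), (32, q)}
Difference: {(34, y)} with {(13, k), (15, q), (16, a), (18, s), (22, y), (32, q)} → {(34, y)}
π[A, B]: project onto (A, B) → {(y, 34)}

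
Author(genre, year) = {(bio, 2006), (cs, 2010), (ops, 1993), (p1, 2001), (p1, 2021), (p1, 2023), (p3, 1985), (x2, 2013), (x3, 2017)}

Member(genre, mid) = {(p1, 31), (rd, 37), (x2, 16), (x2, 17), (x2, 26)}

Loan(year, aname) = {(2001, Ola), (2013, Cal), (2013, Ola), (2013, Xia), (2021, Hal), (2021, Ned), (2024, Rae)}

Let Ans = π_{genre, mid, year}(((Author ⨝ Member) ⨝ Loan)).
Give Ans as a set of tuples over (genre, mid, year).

{(p1, 31, 2001), (p1, 31, 2021), (x2, 16, 2013), (x2, 17, 2013), (x2, 26, 2013)}

Joining Author and Member on genre yields {(p1, 2001, 31), (p1, 2021, 31), (p1, 2023, 31), (x2, 2013, 16), (x2, 2013, 17), (x2, 2013, 26)}.
Joining (Author ⨝ Member) and Loan on year yields {(p1, 2001, 31, Ola), (p1, 2021, 31, Hal), (p1, 2021, 31, Ned), (x2, 2013, 16, Cal), (x2, 2013, 16, Ola), (x2, 2013, 16, Xia), (x2, 2013, 17, Cal), (x2, 2013, 17, Ola), (x2, 2013, 17, Xia), (x2, 2013, 26, Cal), (x2, 2013, 26, Ola), (x2, 2013, 26, Xia)}.
Keep only column(s) genre, mid, year (7 duplicate(s) eliminated): {(p1, 31, 2001), (p1, 31, 2021), (x2, 16, 2013), (x2, 17, 2013), (x2, 26, 2013)}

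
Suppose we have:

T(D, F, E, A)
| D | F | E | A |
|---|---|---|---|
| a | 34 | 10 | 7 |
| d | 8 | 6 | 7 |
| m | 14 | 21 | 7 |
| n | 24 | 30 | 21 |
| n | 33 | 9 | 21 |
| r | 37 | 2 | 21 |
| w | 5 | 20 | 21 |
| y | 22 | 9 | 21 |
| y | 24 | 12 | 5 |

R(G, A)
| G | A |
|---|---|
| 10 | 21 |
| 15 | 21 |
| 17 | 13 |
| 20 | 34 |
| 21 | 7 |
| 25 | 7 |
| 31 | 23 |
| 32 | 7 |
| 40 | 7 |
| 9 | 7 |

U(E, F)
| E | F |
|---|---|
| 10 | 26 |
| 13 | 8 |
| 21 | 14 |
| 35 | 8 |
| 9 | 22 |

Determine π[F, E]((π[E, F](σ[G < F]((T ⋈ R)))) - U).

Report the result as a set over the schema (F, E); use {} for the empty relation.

{(24, 30), (33, 9), (34, 10), (37, 2)}

Joining T and R on A yields {(a, 34, 10, 7, 21), (a, 34, 10, 7, 25), (a, 34, 10, 7, 32), (a, 34, 10, 7, 40), (a, 34, 10, 7, 9), (d, 8, 6, 7, 21), (d, 8, 6, 7, 25), (d, 8, 6, 7, 32), (d, 8, 6, 7, 40), (d, 8, 6, 7, 9), (m, 14, 21, 7, 21), (m, 14, 21, 7, 25), (m, 14, 21, 7, 32), (m, 14, 21, 7, 40), (m, 14, 21, 7, 9), (n, 24, 30, 21, 10), (n, 24, 30, 21, 15), (n, 33, 9, 21, 10), (n, 33, 9, 21, 15), (r, 37, 2, 21, 10), (r, 37, 2, 21, 15), (w, 5, 20, 21, 10), (w, 5, 20, 21, 15), (y, 22, 9, 21, 10), (y, 22, 9, 21, 15)}.
σ[G < F]: keep tuples satisfying G < F → {(a, 34, 10, 7, 21), (a, 34, 10, 7, 25), (a, 34, 10, 7, 32), (a, 34, 10, 7, 9), (m, 14, 21, 7, 9), (n, 24, 30, 21, 10), (n, 24, 30, 21, 15), (n, 33, 9, 21, 10), (n, 33, 9, 21, 15), (r, 37, 2, 21, 10), (r, 37, 2, 21, 15), (y, 22, 9, 21, 10), (y, 22, 9, 21, 15)}
Projecting to E, F (7 duplicate(s) eliminated): {(10, 34), (2, 37), (21, 14), (30, 24), (9, 22), (9, 33)}
Set difference of the two operands is {(10, 34), (2, 37), (30, 24), (9, 33)}.
Projecting to F, E: {(24, 30), (33, 9), (34, 10), (37, 2)}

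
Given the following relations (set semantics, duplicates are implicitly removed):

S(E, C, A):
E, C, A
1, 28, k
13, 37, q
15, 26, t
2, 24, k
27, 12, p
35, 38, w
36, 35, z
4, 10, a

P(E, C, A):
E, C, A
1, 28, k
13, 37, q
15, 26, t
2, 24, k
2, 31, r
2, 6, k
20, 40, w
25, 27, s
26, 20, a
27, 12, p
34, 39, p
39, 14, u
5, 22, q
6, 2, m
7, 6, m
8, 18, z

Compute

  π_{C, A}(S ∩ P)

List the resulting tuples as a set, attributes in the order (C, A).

Intersection: {(1, 28, k), (13, 37, q), (15, 26, t), (2, 24, k), (27, 12, p), (35, 38, w), (36, 35, z), (4, 10, a)} with {(1, 28, k), (13, 37, q), (15, 26, t), (2, 24, k), (2, 31, r), (2, 6, k), (20, 40, w), (25, 27, s), (26, 20, a), (27, 12, p), (34, 39, p), (39, 14, u), (5, 22, q), (6, 2, m), (7, 6, m), (8, 18, z)} → {(1, 28, k), (13, 37, q), (15, 26, t), (2, 24, k), (27, 12, p)}
π_{C, A} gives {(12, p), (24, k), (26, t), (28, k), (37, q)}.

{(12, p), (24, k), (26, t), (28, k), (37, q)}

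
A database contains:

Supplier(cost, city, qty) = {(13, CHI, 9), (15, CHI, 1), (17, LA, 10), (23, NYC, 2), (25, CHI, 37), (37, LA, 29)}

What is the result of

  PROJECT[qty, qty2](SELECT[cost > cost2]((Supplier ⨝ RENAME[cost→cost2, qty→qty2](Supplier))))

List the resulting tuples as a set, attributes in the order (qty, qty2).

ρ[cost→cost2, qty→qty2]: schema becomes (cost2, city, qty2); tuples unchanged.
Joining Supplier and RENAME[cost→cost2, qty→qty2](Supplier) on city yields {(13, CHI, 9, 13, 9), (13, CHI, 9, 15, 1), (13, CHI, 9, 25, 37), (15, CHI, 1, 13, 9), (15, CHI, 1, 15, 1), (15, CHI, 1, 25, 37), (17, LA, 10, 17, 10), (17, LA, 10, 37, 29), (23, NYC, 2, 23, 2), (25, CHI, 37, 13, 9), (25, CHI, 37, 15, 1), (25, CHI, 37, 25, 37), (37, LA, 29, 17, 10), (37, LA, 29, 37, 29)}.
Apply σ_{cost > cost2}; surviving tuples: {(15, CHI, 1, 13, 9), (25, CHI, 37, 13, 9), (25, CHI, 37, 15, 1), (37, LA, 29, 17, 10)}
π_{qty, qty2} gives {(1, 9), (29, 10), (37, 1), (37, 9)}.

{(1, 9), (29, 10), (37, 1), (37, 9)}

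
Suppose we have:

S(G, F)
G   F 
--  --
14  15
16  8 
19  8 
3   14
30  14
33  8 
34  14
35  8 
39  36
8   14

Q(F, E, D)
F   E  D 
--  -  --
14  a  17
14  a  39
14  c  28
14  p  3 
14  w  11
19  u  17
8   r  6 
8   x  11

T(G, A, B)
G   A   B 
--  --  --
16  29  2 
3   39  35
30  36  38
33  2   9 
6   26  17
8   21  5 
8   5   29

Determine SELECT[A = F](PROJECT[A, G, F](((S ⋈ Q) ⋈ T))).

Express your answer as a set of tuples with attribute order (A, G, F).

{}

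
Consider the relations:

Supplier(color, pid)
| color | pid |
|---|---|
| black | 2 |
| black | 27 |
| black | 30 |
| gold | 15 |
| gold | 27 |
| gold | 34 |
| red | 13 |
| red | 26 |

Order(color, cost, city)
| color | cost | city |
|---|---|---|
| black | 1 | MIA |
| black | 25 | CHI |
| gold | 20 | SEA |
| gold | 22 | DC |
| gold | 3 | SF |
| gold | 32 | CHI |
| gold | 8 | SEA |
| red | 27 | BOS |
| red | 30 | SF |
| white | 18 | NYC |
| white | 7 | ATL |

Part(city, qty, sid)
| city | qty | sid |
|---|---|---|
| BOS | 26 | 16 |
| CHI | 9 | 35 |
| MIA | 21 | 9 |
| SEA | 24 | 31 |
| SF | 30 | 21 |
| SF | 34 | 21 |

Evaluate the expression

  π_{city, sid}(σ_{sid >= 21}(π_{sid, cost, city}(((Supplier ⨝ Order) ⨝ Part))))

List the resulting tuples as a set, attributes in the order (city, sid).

{(CHI, 35), (SEA, 31), (SF, 21)}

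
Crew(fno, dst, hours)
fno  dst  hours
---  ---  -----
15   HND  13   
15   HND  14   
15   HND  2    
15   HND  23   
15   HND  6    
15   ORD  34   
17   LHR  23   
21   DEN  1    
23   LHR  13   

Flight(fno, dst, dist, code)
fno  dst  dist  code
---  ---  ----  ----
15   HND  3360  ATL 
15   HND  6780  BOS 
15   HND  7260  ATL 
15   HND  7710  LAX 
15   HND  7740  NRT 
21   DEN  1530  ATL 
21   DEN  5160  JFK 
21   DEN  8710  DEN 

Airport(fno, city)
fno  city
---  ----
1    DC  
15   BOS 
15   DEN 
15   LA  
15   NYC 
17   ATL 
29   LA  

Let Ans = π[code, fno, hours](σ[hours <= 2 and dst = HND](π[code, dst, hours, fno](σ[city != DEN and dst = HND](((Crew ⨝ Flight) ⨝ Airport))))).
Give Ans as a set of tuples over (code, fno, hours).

{(ATL, 15, 2), (BOS, 15, 2), (LAX, 15, 2), (NRT, 15, 2)}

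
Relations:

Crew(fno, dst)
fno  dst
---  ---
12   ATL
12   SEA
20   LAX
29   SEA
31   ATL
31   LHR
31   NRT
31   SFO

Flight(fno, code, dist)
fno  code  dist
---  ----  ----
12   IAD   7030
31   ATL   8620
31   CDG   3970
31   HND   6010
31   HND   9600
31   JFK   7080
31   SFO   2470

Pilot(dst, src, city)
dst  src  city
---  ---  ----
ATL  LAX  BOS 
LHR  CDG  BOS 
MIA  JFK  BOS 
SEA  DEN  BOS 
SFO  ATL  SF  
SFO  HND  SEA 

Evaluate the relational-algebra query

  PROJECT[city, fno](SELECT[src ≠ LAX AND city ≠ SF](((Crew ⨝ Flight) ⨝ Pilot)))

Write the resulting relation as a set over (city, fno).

Crew ⋈ Flight (natural join on fno): {(12, ATL, IAD, 7030), (12, SEA, IAD, 7030), (31, ATL, ATL, 8620), (31, ATL, CDG, 3970), (31, ATL, HND, 6010), (31, ATL, HND, 9600), (31, ATL, JFK, 7080), (31, ATL, SFO, 2470), (31, LHR, ATL, 8620), (31, LHR, CDG, 3970), (31, LHR, HND, 6010), (31, LHR, HND, 9600), (31, LHR, JFK, 7080), (31, LHR, SFO, 2470), (31, NRT, ATL, 8620), (31, NRT, CDG, 3970), (31, NRT, HND, 6010), (31, NRT, HND, 9600), (31, NRT, JFK, 7080), (31, NRT, SFO, 2470), (31, SFO, ATL, 8620), (31, SFO, CDG, 3970), (31, SFO, HND, 6010), (31, SFO, HND, 9600), (31, SFO, JFK, 7080), (31, SFO, SFO, 2470)}
(Crew ⨝ Flight) ⋈ Pilot (natural join on dst): {(12, ATL, IAD, 7030, LAX, BOS), (12, SEA, IAD, 7030, DEN, BOS), (31, ATL, ATL, 8620, LAX, BOS), (31, ATL, CDG, 3970, LAX, BOS), (31, ATL, HND, 6010, LAX, BOS), (31, ATL, HND, 9600, LAX, BOS), (31, ATL, JFK, 7080, LAX, BOS), (31, ATL, SFO, 2470, LAX, BOS), (31, LHR, ATL, 8620, CDG, BOS), (31, LHR, CDG, 3970, CDG, BOS), (31, LHR, HND, 6010, CDG, BOS), (31, LHR, HND, 9600, CDG, BOS), (31, LHR, JFK, 7080, CDG, BOS), (31, LHR, SFO, 2470, CDG, BOS), (31, SFO, ATL, 8620, ATL, SF), (31, SFO, ATL, 8620, HND, SEA), (31, SFO, CDG, 3970, ATL, SF), (31, SFO, CDG, 3970, HND, SEA), (31, SFO, HND, 6010, ATL, SF), (31, SFO, HND, 6010, HND, SEA), (31, SFO, HND, 9600, ATL, SF), (31, SFO, HND, 9600, HND, SEA), (31, SFO, JFK, 7080, ATL, SF), (31, SFO, JFK, 7080, HND, SEA), (31, SFO, SFO, 2470, ATL, SF), (31, SFO, SFO, 2470, HND, SEA)}
Apply σ_{src ≠ LAX AND city ≠ SF}; surviving tuples: {(12, SEA, IAD, 7030, DEN, BOS), (31, LHR, ATL, 8620, CDG, BOS), (31, LHR, CDG, 3970, CDG, BOS), (31, LHR, HND, 6010, CDG, BOS), (31, LHR, HND, 9600, CDG, BOS), (31, LHR, JFK, 7080, CDG, BOS), (31, LHR, SFO, 2470, CDG, BOS), (31, SFO, ATL, 8620, HND, SEA), (31, SFO, CDG, 3970, HND, SEA), (31, SFO, HND, 6010, HND, SEA), (31, SFO, HND, 9600, HND, SEA), (31, SFO, JFK, 7080, HND, SEA), (31, SFO, SFO, 2470, HND, SEA)}
Keep only column(s) city, fno (10 duplicate(s) eliminated): {(BOS, 12), (BOS, 31), (SEA, 31)}

{(BOS, 12), (BOS, 31), (SEA, 31)}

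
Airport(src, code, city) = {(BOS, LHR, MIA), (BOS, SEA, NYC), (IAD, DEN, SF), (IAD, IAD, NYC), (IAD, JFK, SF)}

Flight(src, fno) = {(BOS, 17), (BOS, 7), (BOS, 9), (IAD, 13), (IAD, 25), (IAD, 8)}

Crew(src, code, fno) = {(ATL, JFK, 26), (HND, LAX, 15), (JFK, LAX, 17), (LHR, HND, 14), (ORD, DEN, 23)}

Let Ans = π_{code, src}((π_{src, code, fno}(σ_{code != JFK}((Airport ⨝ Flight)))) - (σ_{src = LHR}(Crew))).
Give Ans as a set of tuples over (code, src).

{(DEN, IAD), (IAD, IAD), (LHR, BOS), (SEA, BOS)}

Natural join on src: {(BOS, LHR, MIA, 17), (BOS, LHR, MIA, 7), (BOS, LHR, MIA, 9), (BOS, SEA, NYC, 17), (BOS, SEA, NYC, 7), (BOS, SEA, NYC, 9), (IAD, DEN, SF, 13), (IAD, DEN, SF, 25), (IAD, DEN, SF, 8), (IAD, IAD, NYC, 13), (IAD, IAD, NYC, 25), (IAD, IAD, NYC, 8), (IAD, JFK, SF, 13), (IAD, JFK, SF, 25), (IAD, JFK, SF, 8)}
Apply σ_{code != JFK}; surviving tuples: {(BOS, LHR, MIA, 17), (BOS, LHR, MIA, 7), (BOS, LHR, MIA, 9), (BOS, SEA, NYC, 17), (BOS, SEA, NYC, 7), (BOS, SEA, NYC, 9), (IAD, DEN, SF, 13), (IAD, DEN, SF, 25), (IAD, DEN, SF, 8), (IAD, IAD, NYC, 13), (IAD, IAD, NYC, 25), (IAD, IAD, NYC, 8)}
π_{src, code, fno} gives {(BOS, LHR, 17), (BOS, LHR, 7), (BOS, LHR, 9), (BOS, SEA, 17), (BOS, SEA, 7), (BOS, SEA, 9), (IAD, DEN, 13), (IAD, DEN, 25), (IAD, DEN, 8), (IAD, IAD, 13), (IAD, IAD, 25), (IAD, IAD, 8)}.
Apply σ_{src = LHR}; surviving tuples: {(LHR, HND, 14)}
Difference: {(BOS, LHR, 17), (BOS, LHR, 7), (BOS, LHR, 9), (BOS, SEA, 17), (BOS, SEA, 7), (BOS, SEA, 9), (IAD, DEN, 13), (IAD, DEN, 25), (IAD, DEN, 8), (IAD, IAD, 13), (IAD, IAD, 25), (IAD, IAD, 8)} with {(LHR, HND, 14)} → {(BOS, LHR, 17), (BOS, LHR, 7), (BOS, LHR, 9), (BOS, SEA, 17), (BOS, SEA, 7), (BOS, SEA, 9), (IAD, DEN, 13), (IAD, DEN, 25), (IAD, DEN, 8), (IAD, IAD, 13), (IAD, IAD, 25), (IAD, IAD, 8)}
π_{code, src} gives {(DEN, IAD), (IAD, IAD), (LHR, BOS), (SEA, BOS)} (8 duplicate(s) eliminated).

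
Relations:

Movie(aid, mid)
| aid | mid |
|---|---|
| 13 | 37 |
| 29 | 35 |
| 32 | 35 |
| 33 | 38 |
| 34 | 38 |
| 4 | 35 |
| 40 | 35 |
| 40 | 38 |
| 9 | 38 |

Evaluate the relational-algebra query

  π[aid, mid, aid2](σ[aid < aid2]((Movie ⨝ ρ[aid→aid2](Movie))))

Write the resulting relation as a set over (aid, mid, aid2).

ρ[aid→aid2]: schema becomes (aid2, mid); tuples unchanged.
Movie ⋈ ρ[aid→aid2](Movie) (natural join on mid): {(13, 37, 13), (29, 35, 29), (29, 35, 32), (29, 35, 4), (29, 35, 40), (32, 35, 29), (32, 35, 32), (32, 35, 4), (32, 35, 40), (33, 38, 33), (33, 38, 34), (33, 38, 40), (33, 38, 9), (34, 38, 33), (34, 38, 34), (34, 38, 40), (34, 38, 9), (4, 35, 29), (4, 35, 32), (4, 35, 4), (4, 35, 40), (40, 35, 29), (40, 35, 32), (40, 35, 4), (40, 35, 40), (40, 38, 33), (40, 38, 34), (40, 38, 40), (40, 38, 9), (9, 38, 33), (9, 38, 34), (9, 38, 40), (9, 38, 9)}
Selection aid < aid2: {(29, 35, 32), (29, 35, 40), (32, 35, 40), (33, 38, 34), (33, 38, 40), (34, 38, 40), (4, 35, 29), (4, 35, 32), (4, 35, 40), (9, 38, 33), (9, 38, 34), (9, 38, 40)}
π[aid, mid, aid2]: project onto (aid, mid, aid2) → {(29, 35, 32), (29, 35, 40), (32, 35, 40), (33, 38, 34), (33, 38, 40), (34, 38, 40), (4, 35, 29), (4, 35, 32), (4, 35, 40), (9, 38, 33), (9, 38, 34), (9, 38, 40)}

{(29, 35, 32), (29, 35, 40), (32, 35, 40), (33, 38, 34), (33, 38, 40), (34, 38, 40), (4, 35, 29), (4, 35, 32), (4, 35, 40), (9, 38, 33), (9, 38, 34), (9, 38, 40)}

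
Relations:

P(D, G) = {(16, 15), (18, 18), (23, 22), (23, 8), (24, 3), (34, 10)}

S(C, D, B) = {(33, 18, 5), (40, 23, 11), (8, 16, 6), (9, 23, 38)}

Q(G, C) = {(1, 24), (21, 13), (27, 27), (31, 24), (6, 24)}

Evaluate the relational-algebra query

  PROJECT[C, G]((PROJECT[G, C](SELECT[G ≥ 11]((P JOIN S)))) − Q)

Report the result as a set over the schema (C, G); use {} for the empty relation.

P ⋈ S (natural join on D): {(16, 15, 8, 6), (18, 18, 33, 5), (23, 22, 40, 11), (23, 22, 9, 38), (23, 8, 40, 11), (23, 8, 9, 38)}
Selection G ≥ 11: {(16, 15, 8, 6), (18, 18, 33, 5), (23, 22, 40, 11), (23, 22, 9, 38)}
π[G, C]: project onto (G, C) → {(15, 8), (18, 33), (22, 40), (22, 9)}
Taking the difference: {(15, 8), (18, 33), (22, 40), (22, 9)}
π[C, G]: project onto (C, G) → {(33, 18), (40, 22), (8, 15), (9, 22)}

{(33, 18), (40, 22), (8, 15), (9, 22)}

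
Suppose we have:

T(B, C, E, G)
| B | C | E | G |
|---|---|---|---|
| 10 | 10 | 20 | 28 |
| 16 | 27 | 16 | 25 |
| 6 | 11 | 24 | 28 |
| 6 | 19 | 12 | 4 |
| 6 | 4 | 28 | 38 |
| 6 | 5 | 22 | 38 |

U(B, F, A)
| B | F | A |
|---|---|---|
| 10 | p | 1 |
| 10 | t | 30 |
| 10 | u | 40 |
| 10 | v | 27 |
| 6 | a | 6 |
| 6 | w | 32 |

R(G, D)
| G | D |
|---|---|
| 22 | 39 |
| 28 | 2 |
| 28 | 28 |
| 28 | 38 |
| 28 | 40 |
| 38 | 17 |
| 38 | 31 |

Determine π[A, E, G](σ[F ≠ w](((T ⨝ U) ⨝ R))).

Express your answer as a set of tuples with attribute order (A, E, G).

Joining T and U on B yields {(10, 10, 20, 28, p, 1), (10, 10, 20, 28, t, 30), (10, 10, 20, 28, u, 40), (10, 10, 20, 28, v, 27), (6, 11, 24, 28, a, 6), (6, 11, 24, 28, w, 32), (6, 19, 12, 4, a, 6), (6, 19, 12, 4, w, 32), (6, 4, 28, 38, a, 6), (6, 4, 28, 38, w, 32), (6, 5, 22, 38, a, 6), (6, 5, 22, 38, w, 32)}.
Joining (T ⨝ U) and R on G yields {(10, 10, 20, 28, p, 1, 2), (10, 10, 20, 28, p, 1, 28), (10, 10, 20, 28, p, 1, 38), (10, 10, 20, 28, p, 1, 40), (10, 10, 20, 28, t, 30, 2), (10, 10, 20, 28, t, 30, 28), (10, 10, 20, 28, t, 30, 38), (10, 10, 20, 28, t, 30, 40), (10, 10, 20, 28, u, 40, 2), (10, 10, 20, 28, u, 40, 28), (10, 10, 20, 28, u, 40, 38), (10, 10, 20, 28, u, 40, 40), (10, 10, 20, 28, v, 27, 2), (10, 10, 20, 28, v, 27, 28), (10, 10, 20, 28, v, 27, 38), (10, 10, 20, 28, v, 27, 40), (6, 11, 24, 28, a, 6, 2), (6, 11, 24, 28, a, 6, 28), (6, 11, 24, 28, a, 6, 38), (6, 11, 24, 28, a, 6, 40), (6, 11, 24, 28, w, 32, 2), (6, 11, 24, 28, w, 32, 28), (6, 11, 24, 28, w, 32, 38), (6, 11, 24, 28, w, 32, 40), (6, 4, 28, 38, a, 6, 17), (6, 4, 28, 38, a, 6, 31), (6, 4, 28, 38, w, 32, 17), (6, 4, 28, 38, w, 32, 31), (6, 5, 22, 38, a, 6, 17), (6, 5, 22, 38, a, 6, 31), (6, 5, 22, 38, w, 32, 17), (6, 5, 22, 38, w, 32, 31)}.
Filtering on F ≠ w leaves {(10, 10, 20, 28, p, 1, 2), (10, 10, 20, 28, p, 1, 28), (10, 10, 20, 28, p, 1, 38), (10, 10, 20, 28, p, 1, 40), (10, 10, 20, 28, t, 30, 2), (10, 10, 20, 28, t, 30, 28), (10, 10, 20, 28, t, 30, 38), (10, 10, 20, 28, t, 30, 40), (10, 10, 20, 28, u, 40, 2), (10, 10, 20, 28, u, 40, 28), (10, 10, 20, 28, u, 40, 38), (10, 10, 20, 28, u, 40, 40), (10, 10, 20, 28, v, 27, 2), (10, 10, 20, 28, v, 27, 28), (10, 10, 20, 28, v, 27, 38), (10, 10, 20, 28, v, 27, 40), (6, 11, 24, 28, a, 6, 2), (6, 11, 24, 28, a, 6, 28), (6, 11, 24, 28, a, 6, 38), (6, 11, 24, 28, a, 6, 40), (6, 4, 28, 38, a, 6, 17), (6, 4, 28, 38, a, 6, 31), (6, 5, 22, 38, a, 6, 17), (6, 5, 22, 38, a, 6, 31)}.
Keep only column(s) A, E, G (17 duplicate(s) eliminated): {(1, 20, 28), (27, 20, 28), (30, 20, 28), (40, 20, 28), (6, 22, 38), (6, 24, 28), (6, 28, 38)}

{(1, 20, 28), (27, 20, 28), (30, 20, 28), (40, 20, 28), (6, 22, 38), (6, 24, 28), (6, 28, 38)}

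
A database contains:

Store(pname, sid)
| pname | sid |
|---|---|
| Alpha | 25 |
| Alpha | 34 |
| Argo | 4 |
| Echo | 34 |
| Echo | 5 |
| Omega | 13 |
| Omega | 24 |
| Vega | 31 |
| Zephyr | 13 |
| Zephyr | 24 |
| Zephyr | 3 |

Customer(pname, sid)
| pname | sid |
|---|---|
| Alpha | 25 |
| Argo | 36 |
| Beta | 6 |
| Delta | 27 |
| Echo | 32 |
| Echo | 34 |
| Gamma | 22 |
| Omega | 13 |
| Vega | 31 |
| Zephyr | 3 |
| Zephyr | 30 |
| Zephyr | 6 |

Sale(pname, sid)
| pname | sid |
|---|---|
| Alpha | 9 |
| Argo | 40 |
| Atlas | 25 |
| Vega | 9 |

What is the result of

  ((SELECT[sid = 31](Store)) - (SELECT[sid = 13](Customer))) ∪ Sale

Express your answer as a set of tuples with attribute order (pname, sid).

{(Alpha, 9), (Argo, 40), (Atlas, 25), (Vega, 31), (Vega, 9)}

σ[sid = 31]: keep tuples satisfying sid = 31 → {(Vega, 31)}
σ[sid = 13]: keep tuples satisfying sid = 13 → {(Omega, 13)}
Set difference of the two operands is {(Vega, 31)}.
Set union of the two operands is {(Alpha, 9), (Argo, 40), (Atlas, 25), (Vega, 31), (Vega, 9)}.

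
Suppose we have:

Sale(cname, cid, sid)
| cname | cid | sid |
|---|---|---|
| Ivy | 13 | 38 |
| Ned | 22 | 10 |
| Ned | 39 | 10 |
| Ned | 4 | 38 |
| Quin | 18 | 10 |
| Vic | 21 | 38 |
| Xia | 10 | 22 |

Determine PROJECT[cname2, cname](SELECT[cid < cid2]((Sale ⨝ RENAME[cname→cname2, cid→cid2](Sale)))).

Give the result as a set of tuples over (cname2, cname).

ρ[cname→cname2, cid→cid2]: schema becomes (cname2, cid2, sid); tuples unchanged.
Joining Sale and RENAME[cname→cname2, cid→cid2](Sale) on sid yields {(Ivy, 13, 38, Ivy, 13), (Ivy, 13, 38, Ned, 4), (Ivy, 13, 38, Vic, 21), (Ned, 22, 10, Ned, 22), (Ned, 22, 10, Ned, 39), (Ned, 22, 10, Quin, 18), (Ned, 39, 10, Ned, 22), (Ned, 39, 10, Ned, 39), (Ned, 39, 10, Quin, 18), (Ned, 4, 38, Ivy, 13), (Ned, 4, 38, Ned, 4), (Ned, 4, 38, Vic, 21), (Quin, 18, 10, Ned, 22), (Quin, 18, 10, Ned, 39), (Quin, 18, 10, Quin, 18), (Vic, 21, 38, Ivy, 13), (Vic, 21, 38, Ned, 4), (Vic, 21, 38, Vic, 21), (Xia, 10, 22, Xia, 10)}.
σ[cid < cid2]: keep tuples satisfying cid < cid2 → {(Ivy, 13, 38, Vic, 21), (Ned, 22, 10, Ned, 39), (Ned, 4, 38, Ivy, 13), (Ned, 4, 38, Vic, 21), (Quin, 18, 10, Ned, 22), (Quin, 18, 10, Ned, 39)}
Keep only column(s) cname2, cname (1 duplicate(s) eliminated): {(Ivy, Ned), (Ned, Ned), (Ned, Quin), (Vic, Ivy), (Vic, Ned)}

{(Ivy, Ned), (Ned, Ned), (Ned, Quin), (Vic, Ivy), (Vic, Ned)}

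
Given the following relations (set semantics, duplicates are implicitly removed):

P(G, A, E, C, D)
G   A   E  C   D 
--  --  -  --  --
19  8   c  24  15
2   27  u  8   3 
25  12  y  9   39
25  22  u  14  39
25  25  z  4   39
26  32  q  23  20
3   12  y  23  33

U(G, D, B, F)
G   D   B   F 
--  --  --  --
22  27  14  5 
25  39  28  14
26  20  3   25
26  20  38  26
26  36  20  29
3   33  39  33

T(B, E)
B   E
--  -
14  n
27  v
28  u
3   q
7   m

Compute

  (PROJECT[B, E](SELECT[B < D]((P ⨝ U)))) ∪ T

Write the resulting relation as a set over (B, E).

Natural join on G, D: {(25, 12, y, 9, 39, 28, 14), (25, 22, u, 14, 39, 28, 14), (25, 25, z, 4, 39, 28, 14), (26, 32, q, 23, 20, 3, 25), (26, 32, q, 23, 20, 38, 26), (3, 12, y, 23, 33, 39, 33)}
σ[B < D]: keep tuples satisfying B < D → {(25, 12, y, 9, 39, 28, 14), (25, 22, u, 14, 39, 28, 14), (25, 25, z, 4, 39, 28, 14), (26, 32, q, 23, 20, 3, 25)}
π[B, E]: project onto (B, E) → {(28, u), (28, y), (28, z), (3, q)}
Taking the union: {(14, n), (27, v), (28, u), (28, y), (28, z), (3, q), (7, m)}

{(14, n), (27, v), (28, u), (28, y), (28, z), (3, q), (7, m)}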